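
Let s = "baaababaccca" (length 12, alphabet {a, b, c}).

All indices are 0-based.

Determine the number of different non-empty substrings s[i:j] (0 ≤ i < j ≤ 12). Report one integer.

63

sorted suffixes:
  #0 SA[0]=11  'a'
  #1 SA[1]=1  'aaababaccca'
  #2 SA[2]=2  'aababaccca'
  #3 SA[3]=3  'ababaccca'
  #4 SA[4]=5  'abaccca'
  #5 SA[5]=7  'accca'
  #6 SA[6]=0  'baaababaccca'
  #7 SA[7]=4  'babaccca'
  #8 SA[8]=6  'baccca'
  #9 SA[9]=10  'ca'
  #10 SA[10]=9  'cca'
  #11 SA[11]=8  'ccca'

SA = [11, 1, 2, 3, 5, 7, 0, 4, 6, 10, 9, 8]
i: (SA[i-1],SA[i]) lcp shared
  1: (11,1) 1 'a'
  2: (1,2) 2 'aa'
  3: (2,3) 1 'a'
  4: (3,5) 3 'aba'
  5: (5,7) 1 'a'
  6: (7,0) 0 ''
  7: (0,4) 2 'ba'
  8: (4,6) 2 'ba'
  9: (6,10) 0 ''
  10: (10,9) 1 'c'
  11: (9,8) 2 'cc'

n(n+1)/2 = 12·13/2 = 78
Σ LCP = 0 + 1 + 2 + 1 + 3 + 1 + 0 + 2 + 2 + 0 + 1 + 2 = 15
distinct = 78 − 15 = 63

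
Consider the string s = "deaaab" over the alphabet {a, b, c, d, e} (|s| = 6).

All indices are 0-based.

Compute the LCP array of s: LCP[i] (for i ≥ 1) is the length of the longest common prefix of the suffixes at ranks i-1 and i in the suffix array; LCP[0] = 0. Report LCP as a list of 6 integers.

[0, 2, 1, 0, 0, 0]

rank | idx | suffix
   0 |   2 | aaab
   1 |   3 | aab
   2 |   4 | ab
   3 |   5 | b
   4 |   0 | deaaab
   5 |   1 | eaaab

SA = [2, 3, 4, 5, 0, 1]
rank  pair      lcp
   1  s[2:],s[3:]  2  'aa'
   2  s[3:],s[4:]  1  'a'
   3  s[4:],s[5:]  0  ''
   4  s[5:],s[0:]  0  ''
   5  s[0:],s[1:]  0  ''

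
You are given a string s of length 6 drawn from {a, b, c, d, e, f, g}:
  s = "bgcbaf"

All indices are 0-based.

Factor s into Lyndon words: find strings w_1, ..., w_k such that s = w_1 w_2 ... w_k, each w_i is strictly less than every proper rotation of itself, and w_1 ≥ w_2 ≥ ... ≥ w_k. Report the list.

["bgc", "b", "af"]

emit factor 1: 'bgc' (i=0, period=3)
emit factor 2: 'b' (i=3, period=1)
emit factor 3: 'af' (i=4, period=2)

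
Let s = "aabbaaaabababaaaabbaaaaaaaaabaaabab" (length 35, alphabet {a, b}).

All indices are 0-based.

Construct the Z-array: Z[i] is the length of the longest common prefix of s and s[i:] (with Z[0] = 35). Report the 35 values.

Z[0]=35
i=1: fresh scan; Z[1]=1 grow→box=[1,2)
i=2: fresh scan; Z[2]=0
i=3: fresh scan; Z[3]=0
i=4: fresh scan; Z[4]=2 grow→box=[4,6)
i=5: min(r-i=1, Z[1]=1)=1; Z[5]=2 grow→box=[5,7)
i=6: min(r-i=1, Z[1]=1)=1; Z[6]=3 grow→box=[6,9)
i=7: min(r-i=2, Z[1]=1)=1; Z[7]=1
i=8: min(r-i=1, Z[2]=0)=0; Z[8]=0
i=9: fresh scan; Z[9]=1 grow→box=[9,10)
i=10: fresh scan; Z[10]=0
i=11: fresh scan; Z[11]=1 grow→box=[11,12)
i=12: fresh scan; Z[12]=0
i=13: fresh scan; Z[13]=2 grow→box=[13,15)
i=14: min(r-i=1, Z[1]=1)=1; Z[14]=2 grow→box=[14,16)
i=15: min(r-i=1, Z[1]=1)=1; Z[15]=8 grow→box=[15,23)
i=16: min(r-i=7, Z[1]=1)=1; Z[16]=1
i=17: min(r-i=6, Z[2]=0)=0; Z[17]=0
i=18: min(r-i=5, Z[3]=0)=0; Z[18]=0
i=19: min(r-i=4, Z[4]=2)=2; Z[19]=2
i=20: min(r-i=3, Z[5]=2)=2; Z[20]=2
i=21: min(r-i=2, Z[6]=3)=2; Z[21]=2
i=22: min(r-i=1, Z[7]=1)=1; Z[22]=2 grow→box=[22,24)
i=23: min(r-i=1, Z[1]=1)=1; Z[23]=2 grow→box=[23,25)
i=24: min(r-i=1, Z[1]=1)=1; Z[24]=2 grow→box=[24,26)
i=25: min(r-i=1, Z[1]=1)=1; Z[25]=2 grow→box=[25,27)
i=26: min(r-i=1, Z[1]=1)=1; Z[26]=3 grow→box=[26,29)
i=27: min(r-i=2, Z[1]=1)=1; Z[27]=1
i=28: min(r-i=1, Z[2]=0)=0; Z[28]=0
i=29: fresh scan; Z[29]=2 grow→box=[29,31)
i=30: min(r-i=1, Z[1]=1)=1; Z[30]=3 grow→box=[30,33)
i=31: min(r-i=2, Z[1]=1)=1; Z[31]=1
i=32: min(r-i=1, Z[2]=0)=0; Z[32]=0
i=33: fresh scan; Z[33]=1 grow→box=[33,34)
i=34: fresh scan; Z[34]=0

[35, 1, 0, 0, 2, 2, 3, 1, 0, 1, 0, 1, 0, 2, 2, 8, 1, 0, 0, 2, 2, 2, 2, 2, 2, 2, 3, 1, 0, 2, 3, 1, 0, 1, 0]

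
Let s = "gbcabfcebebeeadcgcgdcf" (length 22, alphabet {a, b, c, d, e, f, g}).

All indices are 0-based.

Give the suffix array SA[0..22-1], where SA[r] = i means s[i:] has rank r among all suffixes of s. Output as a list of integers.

rank→(start, suffix):
  0 → (3, 'abfcebebeeadcgcgdcf')
  1 → (13, 'adcgcgdcf')
  2 → (1, 'bcabfcebebeeadcgcgdcf')
  3 → (8, 'bebeeadcgcgdcf')
  4 → (10, 'beeadcgcgdcf')
  5 → (4, 'bfcebebeeadcgcgdcf')
  6 → (2, 'cabfcebebeeadcgcgdcf')
  7 → (6, 'cebebeeadcgcgdcf')
  8 → (20, 'cf')
  9 → (15, 'cgcgdcf')
  10 → (17, 'cgdcf')
  11 → (19, 'dcf')
  12 → (14, 'dcgcgdcf')
  13 → (12, 'eadcgcgdcf')
  14 → (7, 'ebebeeadcgcgdcf')
  15 → (9, 'ebeeadcgcgdcf')
  16 → (11, 'eeadcgcgdcf')
  17 → (21, 'f')
  18 → (5, 'fcebebeeadcgcgdcf')
  19 → (0, 'gbcabfcebebeeadcgcgdcf')
  20 → (16, 'gcgdcf')
  21 → (18, 'gdcf')

[3, 13, 1, 8, 10, 4, 2, 6, 20, 15, 17, 19, 14, 12, 7, 9, 11, 21, 5, 0, 16, 18]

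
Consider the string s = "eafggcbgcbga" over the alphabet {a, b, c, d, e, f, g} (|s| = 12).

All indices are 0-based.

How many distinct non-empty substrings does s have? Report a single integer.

66

rank→(start, suffix):
  0 → (11, 'a')
  1 → (1, 'afggcbgcbga')
  2 → (9, 'bga')
  3 → (6, 'bgcbga')
  4 → (8, 'cbga')
  5 → (5, 'cbgcbga')
  6 → (0, 'eafggcbgcbga')
  7 → (2, 'fggcbgcbga')
  8 → (10, 'ga')
  9 → (7, 'gcbga')
  10 → (4, 'gcbgcbga')
  11 → (3, 'ggcbgcbga')

SA = [11, 1, 9, 6, 8, 5, 0, 2, 10, 7, 4, 3]
[i] adj suffixes → lcp
  [1] 11/1 → 1 ('a')
  [2] 1/9 → 0 ('')
  [3] 9/6 → 2 ('bg')
  [4] 6/8 → 0 ('')
  [5] 8/5 → 3 ('cbg')
  [6] 5/0 → 0 ('')
  [7] 0/2 → 0 ('')
  [8] 2/10 → 0 ('')
  [9] 10/7 → 1 ('g')
  [10] 7/4 → 4 ('gcbg')
  [11] 4/3 → 1 ('g')

n(n+1)/2 = 12·13/2 = 78
Σ LCP = 0 + 1 + 0 + 2 + 0 + 3 + 0 + 0 + 0 + 1 + 4 + 1 = 12
distinct = 78 − 12 = 66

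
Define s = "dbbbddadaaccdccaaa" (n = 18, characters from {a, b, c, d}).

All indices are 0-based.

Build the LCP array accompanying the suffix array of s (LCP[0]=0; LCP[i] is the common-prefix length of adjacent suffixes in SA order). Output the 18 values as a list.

[0, 1, 2, 2, 1, 1, 0, 2, 1, 0, 1, 2, 1, 0, 2, 1, 1, 1]

rank→(start, suffix):
  0 → (17, 'a')
  1 → (16, 'aa')
  2 → (15, 'aaa')
  3 → (8, 'aaccdccaaa')
  4 → (9, 'accdccaaa')
  5 → (6, 'adaaccdccaaa')
  6 → (1, 'bbbddadaaccdccaaa')
  7 → (2, 'bbddadaaccdccaaa')
  8 → (3, 'bddadaaccdccaaa')
  9 → (14, 'caaa')
  10 → (13, 'ccaaa')
  11 → (10, 'ccdccaaa')
  12 → (11, 'cdccaaa')
  13 → (7, 'daaccdccaaa')
  14 → (5, 'dadaaccdccaaa')
  15 → (0, 'dbbbddadaaccdccaaa')
  16 → (12, 'dccaaa')
  17 → (4, 'ddadaaccdccaaa')

SA = [17, 16, 15, 8, 9, 6, 1, 2, 3, 14, 13, 10, 11, 7, 5, 0, 12, 4]
[i] adj suffixes → lcp
  [1] 17/16 → 1 ('a')
  [2] 16/15 → 2 ('aa')
  [3] 15/8 → 2 ('aa')
  [4] 8/9 → 1 ('a')
  [5] 9/6 → 1 ('a')
  [6] 6/1 → 0 ('')
  [7] 1/2 → 2 ('bb')
  [8] 2/3 → 1 ('b')
  [9] 3/14 → 0 ('')
  [10] 14/13 → 1 ('c')
  [11] 13/10 → 2 ('cc')
  [12] 10/11 → 1 ('c')
  [13] 11/7 → 0 ('')
  [14] 7/5 → 2 ('da')
  [15] 5/0 → 1 ('d')
  [16] 0/12 → 1 ('d')
  [17] 12/4 → 1 ('d')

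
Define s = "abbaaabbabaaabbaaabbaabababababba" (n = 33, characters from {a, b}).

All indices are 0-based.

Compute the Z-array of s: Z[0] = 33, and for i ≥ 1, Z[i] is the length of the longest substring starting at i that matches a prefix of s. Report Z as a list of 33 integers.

[33, 0, 0, 1, 1, 4, 0, 0, 2, 0, 1, 1, 9, 0, 0, 1, 1, 5, 0, 0, 1, 2, 0, 2, 0, 2, 0, 2, 0, 4, 0, 0, 1]

Z[0]=33
i=1: fresh scan; Z[1]=0
i=2: fresh scan; Z[2]=0
i=3: fresh scan; Z[3]=1 grow→box=[3,4)
i=4: fresh scan; Z[4]=1 grow→box=[4,5)
i=5: fresh scan; Z[5]=4 grow→box=[5,9)
i=6: min(r-i=3, Z[1]=0)=0; Z[6]=0
i=7: min(r-i=2, Z[2]=0)=0; Z[7]=0
i=8: min(r-i=1, Z[3]=1)=1; Z[8]=2 grow→box=[8,10)
i=9: min(r-i=1, Z[1]=0)=0; Z[9]=0
i=10: fresh scan; Z[10]=1 grow→box=[10,11)
i=11: fresh scan; Z[11]=1 grow→box=[11,12)
i=12: fresh scan; Z[12]=9 grow→box=[12,21)
i=13: min(r-i=8, Z[1]=0)=0; Z[13]=0
i=14: min(r-i=7, Z[2]=0)=0; Z[14]=0
i=15: min(r-i=6, Z[3]=1)=1; Z[15]=1
i=16: min(r-i=5, Z[4]=1)=1; Z[16]=1
i=17: min(r-i=4, Z[5]=4)=4; Z[17]=5 grow→box=[17,22)
i=18: min(r-i=4, Z[1]=0)=0; Z[18]=0
i=19: min(r-i=3, Z[2]=0)=0; Z[19]=0
i=20: min(r-i=2, Z[3]=1)=1; Z[20]=1
i=21: min(r-i=1, Z[4]=1)=1; Z[21]=2 grow→box=[21,23)
i=22: min(r-i=1, Z[1]=0)=0; Z[22]=0
i=23: fresh scan; Z[23]=2 grow→box=[23,25)
i=24: min(r-i=1, Z[1]=0)=0; Z[24]=0
i=25: fresh scan; Z[25]=2 grow→box=[25,27)
i=26: min(r-i=1, Z[1]=0)=0; Z[26]=0
i=27: fresh scan; Z[27]=2 grow→box=[27,29)
i=28: min(r-i=1, Z[1]=0)=0; Z[28]=0
i=29: fresh scan; Z[29]=4 grow→box=[29,33)
i=30: min(r-i=3, Z[1]=0)=0; Z[30]=0
i=31: min(r-i=2, Z[2]=0)=0; Z[31]=0
i=32: min(r-i=1, Z[3]=1)=1; Z[32]=1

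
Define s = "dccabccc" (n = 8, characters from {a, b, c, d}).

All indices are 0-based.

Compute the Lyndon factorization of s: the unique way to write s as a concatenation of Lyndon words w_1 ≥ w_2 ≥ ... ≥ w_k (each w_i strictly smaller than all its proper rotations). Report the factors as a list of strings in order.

emit factor 1: 'd' (i=0, period=1)
emit factor 2: 'c' (i=1, period=1)
emit factor 3: 'c' (i=2, period=1)
emit factor 4: 'abccc' (i=3, period=5)

["d", "c", "c", "abccc"]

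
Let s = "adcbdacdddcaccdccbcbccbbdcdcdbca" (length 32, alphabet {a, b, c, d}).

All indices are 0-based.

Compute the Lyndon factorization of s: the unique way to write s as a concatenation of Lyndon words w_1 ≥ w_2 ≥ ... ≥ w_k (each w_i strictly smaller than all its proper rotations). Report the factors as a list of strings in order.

emit factor 1: 'adcbd' (i=0, period=5)
emit factor 2: 'acdddc' (i=5, period=6)
emit factor 3: 'accdccbcbccbbdcdcdbc' (i=11, period=20)
emit factor 4: 'a' (i=31, period=1)

["adcbd", "acdddc", "accdccbcbccbbdcdcdbc", "a"]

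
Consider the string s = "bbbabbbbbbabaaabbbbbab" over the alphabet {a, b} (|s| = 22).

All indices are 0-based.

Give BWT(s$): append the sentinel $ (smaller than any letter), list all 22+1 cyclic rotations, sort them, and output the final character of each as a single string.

rank  rotation                 last
    0  $bbbabbbbbbabaaabbbbbab  b
    1  aaabbbbbab$bbbabbbbbbab  b
    2  aabbbbbab$bbbabbbbbbaba  a
    3  ab$bbbabbbbbbabaaabbbbb  b
    4  abaaabbbbbab$bbbabbbbbb  b
    5  abbbbbab$bbbabbbbbbabaa  a
    6  abbbbbbabaaabbbbbab$bbb  b
    7  b$bbbabbbbbbabaaabbbbba  a
    8  baaabbbbbab$bbbabbbbbba  a
    9  bab$bbbabbbbbbabaaabbbb  b
   10  babaaabbbbbab$bbbabbbbb  b
   11  babbbbbbabaaabbbbbab$bb  b
   12  bbab$bbbabbbbbbabaaabbb  b
   13  bbabaaabbbbbab$bbbabbbb  b
   14  bbabbbbbbabaaabbbbbab$b  b
   15  bbbab$bbbabbbbbbabaaabb  b
   16  bbbabaaabbbbbab$bbbabbb  b
   17  bbbabbbbbbabaaabbbbbab$  $
   18  bbbbab$bbbabbbbbbabaaab  b
   19  bbbbabaaabbbbbab$bbbabb  b
   20  bbbbbab$bbbabbbbbbabaaa  a
   21  bbbbbabaaabbbbbab$bbbab  b
   22  bbbbbbabaaabbbbbab$bbba  a

bbabbabaabbbbbbbb$bbaba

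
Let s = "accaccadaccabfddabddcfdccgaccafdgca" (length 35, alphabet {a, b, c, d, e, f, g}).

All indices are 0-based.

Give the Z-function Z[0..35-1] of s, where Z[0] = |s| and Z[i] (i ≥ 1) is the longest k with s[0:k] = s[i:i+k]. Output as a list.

[35, 0, 0, 4, 0, 0, 1, 0, 4, 0, 0, 1, 0, 0, 0, 0, 1, 0, 0, 0, 0, 0, 0, 0, 0, 0, 4, 0, 0, 1, 0, 0, 0, 0, 1]

Z[0]=35
i=1: fresh scan; Z[1]=0
i=2: fresh scan; Z[2]=0
i=3: fresh scan; Z[3]=4 grow→box=[3,7)
i=4: min(r-i=3, Z[1]=0)=0; Z[4]=0
i=5: min(r-i=2, Z[2]=0)=0; Z[5]=0
i=6: min(r-i=1, Z[3]=4)=1; Z[6]=1
i=7: fresh scan; Z[7]=0
i=8: fresh scan; Z[8]=4 grow→box=[8,12)
i=9: min(r-i=3, Z[1]=0)=0; Z[9]=0
i=10: min(r-i=2, Z[2]=0)=0; Z[10]=0
i=11: min(r-i=1, Z[3]=4)=1; Z[11]=1
i=12: fresh scan; Z[12]=0
i=13: fresh scan; Z[13]=0
i=14: fresh scan; Z[14]=0
i=15: fresh scan; Z[15]=0
i=16: fresh scan; Z[16]=1 grow→box=[16,17)
i=17: fresh scan; Z[17]=0
i=18: fresh scan; Z[18]=0
i=19: fresh scan; Z[19]=0
i=20: fresh scan; Z[20]=0
i=21: fresh scan; Z[21]=0
i=22: fresh scan; Z[22]=0
i=23: fresh scan; Z[23]=0
i=24: fresh scan; Z[24]=0
i=25: fresh scan; Z[25]=0
i=26: fresh scan; Z[26]=4 grow→box=[26,30)
i=27: min(r-i=3, Z[1]=0)=0; Z[27]=0
i=28: min(r-i=2, Z[2]=0)=0; Z[28]=0
i=29: min(r-i=1, Z[3]=4)=1; Z[29]=1
i=30: fresh scan; Z[30]=0
i=31: fresh scan; Z[31]=0
i=32: fresh scan; Z[32]=0
i=33: fresh scan; Z[33]=0
i=34: fresh scan; Z[34]=1 grow→box=[34,35)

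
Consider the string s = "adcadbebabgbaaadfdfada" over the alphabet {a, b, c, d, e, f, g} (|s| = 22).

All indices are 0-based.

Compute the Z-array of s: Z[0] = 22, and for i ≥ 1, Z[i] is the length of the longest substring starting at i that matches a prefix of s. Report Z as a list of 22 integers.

Z[0]=22
i=1: i≥r, start 0; Z[1]=0
i=2: i≥r, start 0; Z[2]=0
i=3: i≥r, start 0; Z[3]=2 scan→box=[3,5)
i=4: min(r-i=1, Z[1]=0)=0; Z[4]=0
i=5: i≥r, start 0; Z[5]=0
i=6: i≥r, start 0; Z[6]=0
i=7: i≥r, start 0; Z[7]=0
i=8: i≥r, start 0; Z[8]=1 scan→box=[8,9)
i=9: i≥r, start 0; Z[9]=0
i=10: i≥r, start 0; Z[10]=0
i=11: i≥r, start 0; Z[11]=0
i=12: i≥r, start 0; Z[12]=1 scan→box=[12,13)
i=13: i≥r, start 0; Z[13]=1 scan→box=[13,14)
i=14: i≥r, start 0; Z[14]=2 scan→box=[14,16)
i=15: min(r-i=1, Z[1]=0)=0; Z[15]=0
i=16: i≥r, start 0; Z[16]=0
i=17: i≥r, start 0; Z[17]=0
i=18: i≥r, start 0; Z[18]=0
i=19: i≥r, start 0; Z[19]=2 scan→box=[19,21)
i=20: min(r-i=1, Z[1]=0)=0; Z[20]=0
i=21: i≥r, start 0; Z[21]=1 scan→box=[21,22)

[22, 0, 0, 2, 0, 0, 0, 0, 1, 0, 0, 0, 1, 1, 2, 0, 0, 0, 0, 2, 0, 1]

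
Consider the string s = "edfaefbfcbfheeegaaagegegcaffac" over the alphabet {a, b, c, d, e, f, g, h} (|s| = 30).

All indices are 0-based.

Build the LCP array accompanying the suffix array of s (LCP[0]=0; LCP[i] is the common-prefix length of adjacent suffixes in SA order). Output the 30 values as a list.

rank→(start, suffix):
  0 → (16, 'aaagegegcaffac')
  1 → (17, 'aagegegcaffac')
  2 → (28, 'ac')
  3 → (3, 'aefbfcbfheeegaaagegegcaffac')
  4 → (25, 'affac')
  5 → (18, 'agegegcaffac')
  6 → (6, 'bfcbfheeegaaagegegcaffac')
  7 → (9, 'bfheeegaaagegegcaffac')
  8 → (29, 'c')
  9 → (24, 'caffac')
  10 → (8, 'cbfheeegaaagegegcaffac')
  11 → (1, 'dfaefbfcbfheeegaaagegegcaffac')
  12 → (0, 'edfaefbfcbfheeegaaagegegcaffac')
  13 → (12, 'eeegaaagegegcaffac')
  14 → (13, 'eegaaagegegcaffac')
  15 → (4, 'efbfcbfheeegaaagegegcaffac')
  16 → (14, 'egaaagegegcaffac')
  17 → (22, 'egcaffac')
  18 → (20, 'egegcaffac')
  19 → (27, 'fac')
  20 → (2, 'faefbfcbfheeegaaagegegcaffac')
  21 → (5, 'fbfcbfheeegaaagegegcaffac')
  22 → (7, 'fcbfheeegaaagegegcaffac')
  23 → (26, 'ffac')
  24 → (10, 'fheeegaaagegegcaffac')
  25 → (15, 'gaaagegegcaffac')
  26 → (23, 'gcaffac')
  27 → (21, 'gegcaffac')
  28 → (19, 'gegegcaffac')
  29 → (11, 'heeegaaagegegcaffac')

SA = [16, 17, 28, 3, 25, 18, 6, 9, 29, 24, 8, 1, 0, 12, 13, 4, 14, 22, 20, 27, 2, 5, 7, 26, 10, 15, 23, 21, 19, 11]
rank  pair      lcp
   1  s[16:],s[17:]  2  'aa'
   2  s[17:],s[28:]  1  'a'
   3  s[28:],s[3:]  1  'a'
   4  s[3:],s[25:]  1  'a'
   5  s[25:],s[18:]  1  'a'
   6  s[18:],s[6:]  0  ''
   7  s[6:],s[9:]  2  'bf'
   8  s[9:],s[29:]  0  ''
   9  s[29:],s[24:]  1  'c'
  10  s[24:],s[8:]  1  'c'
  11  s[8:],s[1:]  0  ''
  12  s[1:],s[0:]  0  ''
  13  s[0:],s[12:]  1  'e'
  14  s[12:],s[13:]  2  'ee'
  15  s[13:],s[4:]  1  'e'
  16  s[4:],s[14:]  1  'e'
  17  s[14:],s[22:]  2  'eg'
  18  s[22:],s[20:]  2  'eg'
  19  s[20:],s[27:]  0  ''
  20  s[27:],s[2:]  2  'fa'
  21  s[2:],s[5:]  1  'f'
  22  s[5:],s[7:]  1  'f'
  23  s[7:],s[26:]  1  'f'
  24  s[26:],s[10:]  1  'f'
  25  s[10:],s[15:]  0  ''
  26  s[15:],s[23:]  1  'g'
  27  s[23:],s[21:]  1  'g'
  28  s[21:],s[19:]  3  'geg'
  29  s[19:],s[11:]  0  ''

[0, 2, 1, 1, 1, 1, 0, 2, 0, 1, 1, 0, 0, 1, 2, 1, 1, 2, 2, 0, 2, 1, 1, 1, 1, 0, 1, 1, 3, 0]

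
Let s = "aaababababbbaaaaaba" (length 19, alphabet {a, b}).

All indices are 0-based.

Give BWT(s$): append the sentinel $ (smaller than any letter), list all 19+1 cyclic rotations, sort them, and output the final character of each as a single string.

abbaa$aaaabbbabaaaba

rank  rotation              last
    0  $aaababababbbaaaaaba  a
    1  a$aaababababbbaaaaab  b
    2  aaaaaba$aaababababbb  b
    3  aaaaba$aaababababbba  a
    4  aaaba$aaababababbbaa  a
    5  aaababababbbaaaaaba$  $
    6  aaba$aaababababbbaaa  a
    7  aababababbbaaaaaba$a  a
    8  aba$aaababababbbaaaa  a
    9  ababababbbaaaaaba$aa  a
   10  abababbbaaaaaba$aaab  b
   11  ababbbaaaaaba$aaabab  b
   12  abbbaaaaaba$aaababab  b
   13  ba$aaababababbbaaaaa  a
   14  baaaaaba$aaababababb  b
   15  babababbbaaaaaba$aaa  a
   16  bababbbaaaaaba$aaaba  a
   17  babbbaaaaaba$aaababa  a
   18  bbaaaaaba$aaabababab  b
   19  bbbaaaaaba$aaabababa  a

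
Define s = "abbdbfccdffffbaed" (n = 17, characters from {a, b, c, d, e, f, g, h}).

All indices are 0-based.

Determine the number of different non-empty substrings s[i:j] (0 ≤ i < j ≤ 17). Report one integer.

139

rank→(start, suffix):
  0 → (0, 'abbdbfccdffffbaed')
  1 → (14, 'aed')
  2 → (13, 'baed')
  3 → (1, 'bbdbfccdffffbaed')
  4 → (2, 'bdbfccdffffbaed')
  5 → (4, 'bfccdffffbaed')
  6 → (6, 'ccdffffbaed')
  7 → (7, 'cdffffbaed')
  8 → (16, 'd')
  9 → (3, 'dbfccdffffbaed')
  10 → (8, 'dffffbaed')
  11 → (15, 'ed')
  12 → (12, 'fbaed')
  13 → (5, 'fccdffffbaed')
  14 → (11, 'ffbaed')
  15 → (10, 'fffbaed')
  16 → (9, 'ffffbaed')

SA = [0, 14, 13, 1, 2, 4, 6, 7, 16, 3, 8, 15, 12, 5, 11, 10, 9]
rank  pair      lcp
   1  s[0:],s[14:]  1  'a'
   2  s[14:],s[13:]  0  ''
   3  s[13:],s[1:]  1  'b'
   4  s[1:],s[2:]  1  'b'
   5  s[2:],s[4:]  1  'b'
   6  s[4:],s[6:]  0  ''
   7  s[6:],s[7:]  1  'c'
   8  s[7:],s[16:]  0  ''
   9  s[16:],s[3:]  1  'd'
  10  s[3:],s[8:]  1  'd'
  11  s[8:],s[15:]  0  ''
  12  s[15:],s[12:]  0  ''
  13  s[12:],s[5:]  1  'f'
  14  s[5:],s[11:]  1  'f'
  15  s[11:],s[10:]  2  'ff'
  16  s[10:],s[9:]  3  'fff'

n(n+1)/2 = 17·18/2 = 153
Σ LCP = 0 + 1 + 0 + 1 + 1 + 1 + 0 + 1 + 0 + 1 + 1 + 0 + 0 + 1 + 1 + 2 + 3 = 14
distinct = 153 − 14 = 139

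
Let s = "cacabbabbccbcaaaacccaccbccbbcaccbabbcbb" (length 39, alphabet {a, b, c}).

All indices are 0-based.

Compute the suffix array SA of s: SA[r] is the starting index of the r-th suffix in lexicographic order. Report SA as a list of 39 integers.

rank | idx | suffix
   0 |  13 | aaaacccaccbccbbcaccbabbcbb
   1 |  14 | aaacccaccbccbbcaccbabbcbb
   2 |  15 | aacccaccbccbbcaccbabbcbb
   3 |   3 | abbabbccbcaaaacccaccbccbbcaccbabbcbb
   4 |  33 | abbcbb
   5 |   6 | abbccbcaaaacccaccbccbbcaccbabbcbb
   6 |   1 | acabbabbccbcaaaacccaccbccbbcaccbabbcbb
   7 |  29 | accbabbcbb
   8 |  20 | accbccbbcaccbabbcbb
   9 |  16 | acccaccbccbbcaccbabbcbb
  10 |  38 | b
  11 |  32 | babbcbb
  12 |   5 | babbccbcaaaacccaccbccbbcaccbabbcbb
  13 |  37 | bb
  14 |   4 | bbabbccbcaaaacccaccbccbbcaccbabbcbb
  15 |  26 | bbcaccbabbcbb
  16 |  34 | bbcbb
  17 |   7 | bbccbcaaaacccaccbccbbcaccbabbcbb
  18 |  11 | bcaaaacccaccbccbbcaccbabbcbb
  19 |  27 | bcaccbabbcbb
  20 |  35 | bcbb
  21 |  23 | bccbbcaccbabbcbb
  22 |   8 | bccbcaaaacccaccbccbbcaccbabbcbb
  23 |  12 | caaaacccaccbccbbcaccbabbcbb
  24 |   2 | cabbabbccbcaaaacccaccbccbbcaccbabbcbb
  25 |   0 | cacabbabbccbcaaaacccaccbccbbcaccbabbcbb
  26 |  28 | caccbabbcbb
  27 |  19 | caccbccbbcaccbabbcbb
  28 |  31 | cbabbcbb
  29 |  36 | cbb
  30 |  25 | cbbcaccbabbcbb
  31 |  10 | cbcaaaacccaccbccbbcaccbabbcbb
  32 |  22 | cbccbbcaccbabbcbb
  33 |  18 | ccaccbccbbcaccbabbcbb
  34 |  30 | ccbabbcbb
  35 |  24 | ccbbcaccbabbcbb
  36 |   9 | ccbcaaaacccaccbccbbcaccbabbcbb
  37 |  21 | ccbccbbcaccbabbcbb
  38 |  17 | cccaccbccbbcaccbabbcbb

[13, 14, 15, 3, 33, 6, 1, 29, 20, 16, 38, 32, 5, 37, 4, 26, 34, 7, 11, 27, 35, 23, 8, 12, 2, 0, 28, 19, 31, 36, 25, 10, 22, 18, 30, 24, 9, 21, 17]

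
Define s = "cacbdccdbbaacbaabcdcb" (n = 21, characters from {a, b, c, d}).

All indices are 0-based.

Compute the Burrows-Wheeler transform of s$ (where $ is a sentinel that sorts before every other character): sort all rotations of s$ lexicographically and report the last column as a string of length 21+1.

bbbaacccbdac$daadcbccb

rank  rotation                last
    0  $cacbdccdbbaacbaabcdcb  b
    1  aabcdcb$cacbdccdbbaacb  b
    2  aacbaabcdcb$cacbdccdbb  b
    3  abcdcb$cacbdccdbbaacba  a
    4  acbaabcdcb$cacbdccdbba  a
    5  acbdccdbbaacbaabcdcb$c  c
    6  b$cacbdccdbbaacbaabcdc  c
    7  baabcdcb$cacbdccdbbaac  c
    8  baacbaabcdcb$cacbdccdb  b
    9  bbaacbaabcdcb$cacbdccd  d
   10  bcdcb$cacbdccdbbaacbaa  a
   11  bdccdbbaacbaabcdcb$cac  c
   12  cacbdccdbbaacbaabcdcb$  $
   13  cb$cacbdccdbbaacbaabcd  d
   14  cbaabcdcb$cacbdccdbbaa  a
   15  cbdccdbbaacbaabcdcb$ca  a
   16  ccdbbaacbaabcdcb$cacbd  d
   17  cdbbaacbaabcdcb$cacbdc  c
   18  cdcb$cacbdccdbbaacbaab  b
   19  dbbaacbaabcdcb$cacbdcc  c
   20  dcb$cacbdccdbbaacbaabc  c
   21  dccdbbaacbaabcdcb$cacb  b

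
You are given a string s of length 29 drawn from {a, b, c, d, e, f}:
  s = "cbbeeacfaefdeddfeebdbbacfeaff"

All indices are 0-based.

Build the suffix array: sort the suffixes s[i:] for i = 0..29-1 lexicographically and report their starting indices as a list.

[5, 22, 8, 26, 21, 20, 1, 18, 2, 0, 6, 23, 19, 13, 11, 14, 4, 25, 17, 12, 3, 16, 9, 28, 7, 10, 24, 15, 27]

rank | idx | suffix
   0 |   5 | acfaefdeddfeebdbbacfeaff
   1 |  22 | acfeaff
   2 |   8 | aefdeddfeebdbbacfeaff
   3 |  26 | aff
   4 |  21 | bacfeaff
   5 |  20 | bbacfeaff
   6 |   1 | bbeeacfaefdeddfeebdbbacfeaff
   7 |  18 | bdbbacfeaff
   8 |   2 | beeacfaefdeddfeebdbbacfeaff
   9 |   0 | cbbeeacfaefdeddfeebdbbacfeaff
  10 |   6 | cfaefdeddfeebdbbacfeaff
  11 |  23 | cfeaff
  12 |  19 | dbbacfeaff
  13 |  13 | ddfeebdbbacfeaff
  14 |  11 | deddfeebdbbacfeaff
  15 |  14 | dfeebdbbacfeaff
  16 |   4 | eacfaefdeddfeebdbbacfeaff
  17 |  25 | eaff
  18 |  17 | ebdbbacfeaff
  19 |  12 | eddfeebdbbacfeaff
  20 |   3 | eeacfaefdeddfeebdbbacfeaff
  21 |  16 | eebdbbacfeaff
  22 |   9 | efdeddfeebdbbacfeaff
  23 |  28 | f
  24 |   7 | faefdeddfeebdbbacfeaff
  25 |  10 | fdeddfeebdbbacfeaff
  26 |  24 | feaff
  27 |  15 | feebdbbacfeaff
  28 |  27 | ff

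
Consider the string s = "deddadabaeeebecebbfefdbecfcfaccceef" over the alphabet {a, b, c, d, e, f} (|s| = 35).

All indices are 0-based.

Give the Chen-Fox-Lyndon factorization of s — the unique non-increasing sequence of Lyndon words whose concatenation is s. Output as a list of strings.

["de", "d", "d", "ad", "abaeeebecebbfefdbecfcfaccceef"]

emit factor 1: 'de' (i=0, period=2)
emit factor 2: 'd' (i=2, period=1)
emit factor 3: 'd' (i=3, period=1)
emit factor 4: 'ad' (i=4, period=2)
emit factor 5: 'abaeeebecebbfefdbecfcfaccceef' (i=6, period=29)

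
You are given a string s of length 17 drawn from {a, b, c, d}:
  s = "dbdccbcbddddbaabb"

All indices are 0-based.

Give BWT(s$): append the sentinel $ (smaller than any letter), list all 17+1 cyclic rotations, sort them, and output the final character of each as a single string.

bbabdacdccbdd$bddb

rank  rotation            last
    0  $dbdccbcbddddbaabb  b
    1  aabb$dbdccbcbddddb  b
    2  abb$dbdccbcbddddba  a
    3  b$dbdccbcbddddbaab  b
    4  baabb$dbdccbcbdddd  d
    5  bb$dbdccbcbddddbaa  a
    6  bcbddddbaabb$dbdcc  c
    7  bdccbcbddddbaabb$d  d
    8  bddddbaabb$dbdccbc  c
    9  cbcbddddbaabb$dbdc  c
   10  cbddddbaabb$dbdccb  b
   11  ccbcbddddbaabb$dbd  d
   12  dbaabb$dbdccbcbddd  d
   13  dbdccbcbddddbaabb$  $
   14  dccbcbddddbaabb$db  b
   15  ddbaabb$dbdccbcbdd  d
   16  dddbaabb$dbdccbcbd  d
   17  ddddbaabb$dbdccbcb  b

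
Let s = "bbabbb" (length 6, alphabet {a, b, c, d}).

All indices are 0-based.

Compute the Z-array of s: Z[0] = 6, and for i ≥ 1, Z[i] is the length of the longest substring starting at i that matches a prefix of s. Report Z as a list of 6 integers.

Z[0]=6
i=1: fresh scan; Z[1]=1 scan→box=[1,2)
i=2: fresh scan; Z[2]=0
i=3: fresh scan; Z[3]=2 scan→box=[3,5)
i=4: min(r-i=1, Z[1]=1)=1; Z[4]=2 scan→box=[4,6)
i=5: min(r-i=1, Z[1]=1)=1; Z[5]=1

[6, 1, 0, 2, 2, 1]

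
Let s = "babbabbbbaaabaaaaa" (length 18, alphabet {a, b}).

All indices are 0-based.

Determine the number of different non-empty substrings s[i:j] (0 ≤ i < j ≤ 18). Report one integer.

rank→(start, suffix):
  0 → (17, 'a')
  1 → (16, 'aa')
  2 → (15, 'aaa')
  3 → (14, 'aaaa')
  4 → (13, 'aaaaa')
  5 → (9, 'aaabaaaaa')
  6 → (10, 'aabaaaaa')
  7 → (11, 'abaaaaa')
  8 → (1, 'abbabbbbaaabaaaaa')
  9 → (4, 'abbbbaaabaaaaa')
  10 → (12, 'baaaaa')
  11 → (8, 'baaabaaaaa')
  12 → (0, 'babbabbbbaaabaaaaa')
  13 → (3, 'babbbbaaabaaaaa')
  14 → (7, 'bbaaabaaaaa')
  15 → (2, 'bbabbbbaaabaaaaa')
  16 → (6, 'bbbaaabaaaaa')
  17 → (5, 'bbbbaaabaaaaa')

SA = [17, 16, 15, 14, 13, 9, 10, 11, 1, 4, 12, 8, 0, 3, 7, 2, 6, 5]
[i] adj suffixes → lcp
  [1] 17/16 → 1 ('a')
  [2] 16/15 → 2 ('aa')
  [3] 15/14 → 3 ('aaa')
  [4] 14/13 → 4 ('aaaa')
  [5] 13/9 → 3 ('aaa')
  [6] 9/10 → 2 ('aa')
  [7] 10/11 → 1 ('a')
  [8] 11/1 → 2 ('ab')
  [9] 1/4 → 3 ('abb')
  [10] 4/12 → 0 ('')
  [11] 12/8 → 4 ('baaa')
  [12] 8/0 → 2 ('ba')
  [13] 0/3 → 4 ('babb')
  [14] 3/7 → 1 ('b')
  [15] 7/2 → 3 ('bba')
  [16] 2/6 → 2 ('bb')
  [17] 6/5 → 3 ('bbb')

n(n+1)/2 = 18·19/2 = 171
Σ LCP = 0 + 1 + 2 + 3 + 4 + 3 + 2 + 1 + 2 + 3 + 0 + 4 + 2 + 4 + 1 + 3 + 2 + 3 = 40
distinct = 171 − 40 = 131

131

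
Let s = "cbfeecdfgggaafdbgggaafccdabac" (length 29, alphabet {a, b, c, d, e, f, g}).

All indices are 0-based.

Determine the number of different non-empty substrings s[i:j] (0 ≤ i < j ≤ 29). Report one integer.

sorted suffixes:
  #0 SA[0]=19  'aafccdabac'
  #1 SA[1]=11  'aafdbgggaafccdabac'
  #2 SA[2]=25  'abac'
  #3 SA[3]=27  'ac'
  #4 SA[4]=20  'afccdabac'
  #5 SA[5]=12  'afdbgggaafccdabac'
  #6 SA[6]=26  'bac'
  #7 SA[7]=1  'bfeecdfgggaafdbgggaafccdabac'
  #8 SA[8]=15  'bgggaafccdabac'
  #9 SA[9]=28  'c'
  #10 SA[10]=0  'cbfeecdfgggaafdbgggaafccdabac'
  #11 SA[11]=22  'ccdabac'
  #12 SA[12]=23  'cdabac'
  #13 SA[13]=5  'cdfgggaafdbgggaafccdabac'
  #14 SA[14]=24  'dabac'
  #15 SA[15]=14  'dbgggaafccdabac'
  #16 SA[16]=6  'dfgggaafdbgggaafccdabac'
  #17 SA[17]=4  'ecdfgggaafdbgggaafccdabac'
  #18 SA[18]=3  'eecdfgggaafdbgggaafccdabac'
  #19 SA[19]=21  'fccdabac'
  #20 SA[20]=13  'fdbgggaafccdabac'
  #21 SA[21]=2  'feecdfgggaafdbgggaafccdabac'
  #22 SA[22]=7  'fgggaafdbgggaafccdabac'
  #23 SA[23]=18  'gaafccdabac'
  #24 SA[24]=10  'gaafdbgggaafccdabac'
  #25 SA[25]=17  'ggaafccdabac'
  #26 SA[26]=9  'ggaafdbgggaafccdabac'
  #27 SA[27]=16  'gggaafccdabac'
  #28 SA[28]=8  'gggaafdbgggaafccdabac'

SA = [19, 11, 25, 27, 20, 12, 26, 1, 15, 28, 0, 22, 23, 5, 24, 14, 6, 4, 3, 21, 13, 2, 7, 18, 10, 17, 9, 16, 8]
[i] adj suffixes → lcp
  [1] 19/11 → 3 ('aaf')
  [2] 11/25 → 1 ('a')
  [3] 25/27 → 1 ('a')
  [4] 27/20 → 1 ('a')
  [5] 20/12 → 2 ('af')
  [6] 12/26 → 0 ('')
  [7] 26/1 → 1 ('b')
  [8] 1/15 → 1 ('b')
  [9] 15/28 → 0 ('')
  [10] 28/0 → 1 ('c')
  [11] 0/22 → 1 ('c')
  [12] 22/23 → 1 ('c')
  [13] 23/5 → 2 ('cd')
  [14] 5/24 → 0 ('')
  [15] 24/14 → 1 ('d')
  [16] 14/6 → 1 ('d')
  [17] 6/4 → 0 ('')
  [18] 4/3 → 1 ('e')
  [19] 3/21 → 0 ('')
  [20] 21/13 → 1 ('f')
  [21] 13/2 → 1 ('f')
  [22] 2/7 → 1 ('f')
  [23] 7/18 → 0 ('')
  [24] 18/10 → 4 ('gaaf')
  [25] 10/17 → 1 ('g')
  [26] 17/9 → 5 ('ggaaf')
  [27] 9/16 → 2 ('gg')
  [28] 16/8 → 6 ('gggaaf')

n(n+1)/2 = 29·30/2 = 435
Σ LCP = 0 + 3 + 1 + 1 + 1 + 2 + 0 + 1 + 1 + 0 + 1 + 1 + 1 + 2 + 0 + 1 + 1 + 0 + 1 + 0 + 1 + 1 + 1 + 0 + 4 + 1 + 5 + 2 + 6 = 39
distinct = 435 − 39 = 396

396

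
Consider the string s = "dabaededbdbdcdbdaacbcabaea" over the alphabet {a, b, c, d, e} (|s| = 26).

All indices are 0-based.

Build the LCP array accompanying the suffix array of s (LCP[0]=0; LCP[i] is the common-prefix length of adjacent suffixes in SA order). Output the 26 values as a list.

[0, 1, 1, 4, 1, 1, 2, 0, 3, 1, 1, 2, 2, 0, 1, 1, 0, 2, 1, 3, 3, 1, 1, 0, 1, 2]

sorted suffixes:
  #0 SA[0]=25  'a'
  #1 SA[1]=16  'aacbcabaea'
  #2 SA[2]=21  'abaea'
  #3 SA[3]=1  'abaededbdbdcdbdaacbcabaea'
  #4 SA[4]=17  'acbcabaea'
  #5 SA[5]=23  'aea'
  #6 SA[6]=3  'aededbdbdcdbdaacbcabaea'
  #7 SA[7]=22  'baea'
  #8 SA[8]=2  'baededbdbdcdbdaacbcabaea'
  #9 SA[9]=19  'bcabaea'
  #10 SA[10]=14  'bdaacbcabaea'
  #11 SA[11]=8  'bdbdcdbdaacbcabaea'
  #12 SA[12]=10  'bdcdbdaacbcabaea'
  #13 SA[13]=20  'cabaea'
  #14 SA[14]=18  'cbcabaea'
  #15 SA[15]=12  'cdbdaacbcabaea'
  #16 SA[16]=15  'daacbcabaea'
  #17 SA[17]=0  'dabaededbdbdcdbdaacbcabaea'
  #18 SA[18]=13  'dbdaacbcabaea'
  #19 SA[19]=7  'dbdbdcdbdaacbcabaea'
  #20 SA[20]=9  'dbdcdbdaacbcabaea'
  #21 SA[21]=11  'dcdbdaacbcabaea'
  #22 SA[22]=5  'dedbdbdcdbdaacbcabaea'
  #23 SA[23]=24  'ea'
  #24 SA[24]=6  'edbdbdcdbdaacbcabaea'
  #25 SA[25]=4  'ededbdbdcdbdaacbcabaea'

SA = [25, 16, 21, 1, 17, 23, 3, 22, 2, 19, 14, 8, 10, 20, 18, 12, 15, 0, 13, 7, 9, 11, 5, 24, 6, 4]
i: (SA[i-1],SA[i]) lcp shared
  1: (25,16) 1 'a'
  2: (16,21) 1 'a'
  3: (21,1) 4 'abae'
  4: (1,17) 1 'a'
  5: (17,23) 1 'a'
  6: (23,3) 2 'ae'
  7: (3,22) 0 ''
  8: (22,2) 3 'bae'
  9: (2,19) 1 'b'
  10: (19,14) 1 'b'
  11: (14,8) 2 'bd'
  12: (8,10) 2 'bd'
  13: (10,20) 0 ''
  14: (20,18) 1 'c'
  15: (18,12) 1 'c'
  16: (12,15) 0 ''
  17: (15,0) 2 'da'
  18: (0,13) 1 'd'
  19: (13,7) 3 'dbd'
  20: (7,9) 3 'dbd'
  21: (9,11) 1 'd'
  22: (11,5) 1 'd'
  23: (5,24) 0 ''
  24: (24,6) 1 'e'
  25: (6,4) 2 'ed'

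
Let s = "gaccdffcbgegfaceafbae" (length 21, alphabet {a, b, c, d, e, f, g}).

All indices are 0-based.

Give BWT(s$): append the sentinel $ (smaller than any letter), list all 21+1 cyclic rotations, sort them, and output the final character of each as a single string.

rank  rotation                last
    0  $gaccdffcbgegfaceafbae  e
    1  accdffcbgegfaceafbae$g  g
    2  aceafbae$gaccdffcbgegf  f
    3  ae$gaccdffcbgegfaceafb  b
    4  afbae$gaccdffcbgegface  e
    5  bae$gaccdffcbgegfaceaf  f
    6  bgegfaceafbae$gaccdffc  c
    7  cbgegfaceafbae$gaccdff  f
    8  ccdffcbgegfaceafbae$ga  a
    9  cdffcbgegfaceafbae$gac  c
   10  ceafbae$gaccdffcbgegfa  a
   11  dffcbgegfaceafbae$gacc  c
   12  e$gaccdffcbgegfaceafba  a
   13  eafbae$gaccdffcbgegfac  c
   14  egfaceafbae$gaccdffcbg  g
   15  faceafbae$gaccdffcbgeg  g
   16  fbae$gaccdffcbgegfacea  a
   17  fcbgegfaceafbae$gaccdf  f
   18  ffcbgegfaceafbae$gaccd  d
   19  gaccdffcbgegfaceafbae$  $
   20  gegfaceafbae$gaccdffcb  b
   21  gfaceafbae$gaccdffcbge  e

egfbefcfacacacggafd$be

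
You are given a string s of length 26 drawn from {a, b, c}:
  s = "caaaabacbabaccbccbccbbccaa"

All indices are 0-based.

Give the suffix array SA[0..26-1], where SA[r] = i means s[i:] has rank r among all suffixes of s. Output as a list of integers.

[25, 24, 1, 2, 3, 4, 9, 6, 11, 8, 5, 10, 20, 21, 17, 14, 23, 0, 7, 19, 16, 13, 22, 18, 15, 12]

sorted suffixes:
  #0 SA[0]=25  'a'
  #1 SA[1]=24  'aa'
  #2 SA[2]=1  'aaaabacbabaccbccbccbbccaa'
  #3 SA[3]=2  'aaabacbabaccbccbccbbccaa'
  #4 SA[4]=3  'aabacbabaccbccbccbbccaa'
  #5 SA[5]=4  'abacbabaccbccbccbbccaa'
  #6 SA[6]=9  'abaccbccbccbbccaa'
  #7 SA[7]=6  'acbabaccbccbccbbccaa'
  #8 SA[8]=11  'accbccbccbbccaa'
  #9 SA[9]=8  'babaccbccbccbbccaa'
  #10 SA[10]=5  'bacbabaccbccbccbbccaa'
  #11 SA[11]=10  'baccbccbccbbccaa'
  #12 SA[12]=20  'bbccaa'
  #13 SA[13]=21  'bccaa'
  #14 SA[14]=17  'bccbbccaa'
  #15 SA[15]=14  'bccbccbbccaa'
  #16 SA[16]=23  'caa'
  #17 SA[17]=0  'caaaabacbabaccbccbccbbccaa'
  #18 SA[18]=7  'cbabaccbccbccbbccaa'
  #19 SA[19]=19  'cbbccaa'
  #20 SA[20]=16  'cbccbbccaa'
  #21 SA[21]=13  'cbccbccbbccaa'
  #22 SA[22]=22  'ccaa'
  #23 SA[23]=18  'ccbbccaa'
  #24 SA[24]=15  'ccbccbbccaa'
  #25 SA[25]=12  'ccbccbccbbccaa'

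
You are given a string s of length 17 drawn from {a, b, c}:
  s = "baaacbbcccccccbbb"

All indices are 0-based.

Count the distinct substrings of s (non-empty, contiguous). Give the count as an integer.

119

rank→(start, suffix):
  0 → (1, 'aaacbbcccccccbbb')
  1 → (2, 'aacbbcccccccbbb')
  2 → (3, 'acbbcccccccbbb')
  3 → (16, 'b')
  4 → (0, 'baaacbbcccccccbbb')
  5 → (15, 'bb')
  6 → (14, 'bbb')
  7 → (5, 'bbcccccccbbb')
  8 → (6, 'bcccccccbbb')
  9 → (13, 'cbbb')
  10 → (4, 'cbbcccccccbbb')
  11 → (12, 'ccbbb')
  12 → (11, 'cccbbb')
  13 → (10, 'ccccbbb')
  14 → (9, 'cccccbbb')
  15 → (8, 'ccccccbbb')
  16 → (7, 'cccccccbbb')

SA = [1, 2, 3, 16, 0, 15, 14, 5, 6, 13, 4, 12, 11, 10, 9, 8, 7]
rank  pair      lcp
   1  s[1:],s[2:]  2  'aa'
   2  s[2:],s[3:]  1  'a'
   3  s[3:],s[16:]  0  ''
   4  s[16:],s[0:]  1  'b'
   5  s[0:],s[15:]  1  'b'
   6  s[15:],s[14:]  2  'bb'
   7  s[14:],s[5:]  2  'bb'
   8  s[5:],s[6:]  1  'b'
   9  s[6:],s[13:]  0  ''
  10  s[13:],s[4:]  3  'cbb'
  11  s[4:],s[12:]  1  'c'
  12  s[12:],s[11:]  2  'cc'
  13  s[11:],s[10:]  3  'ccc'
  14  s[10:],s[9:]  4  'cccc'
  15  s[9:],s[8:]  5  'ccccc'
  16  s[8:],s[7:]  6  'cccccc'

n(n+1)/2 = 17·18/2 = 153
Σ LCP = 0 + 2 + 1 + 0 + 1 + 1 + 2 + 2 + 1 + 0 + 3 + 1 + 2 + 3 + 4 + 5 + 6 = 34
distinct = 153 − 34 = 119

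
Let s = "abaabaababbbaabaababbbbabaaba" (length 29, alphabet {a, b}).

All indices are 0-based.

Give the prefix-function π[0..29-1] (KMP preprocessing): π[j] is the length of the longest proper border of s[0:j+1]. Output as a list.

[0, 0, 1, 1, 2, 3, 4, 5, 6, 2, 0, 0, 1, 1, 2, 3, 4, 5, 6, 2, 0, 0, 0, 1, 2, 3, 4, 5, 6]

π[0] = 0
j=1 s[j]='b': π[1]=0 (border '')
j=2 s[j]='a': π[2]=1 (border 'a')
j=3 s[j]='a': k: 1→0; π[3]=1 (border 'a')
j=4 s[j]='b': π[4]=2 (border 'ab')
j=5 s[j]='a': π[5]=3 (border 'aba')
j=6 s[j]='a': π[6]=4 (border 'abaa')
j=7 s[j]='b': π[7]=5 (border 'abaab')
j=8 s[j]='a': π[8]=6 (border 'abaaba')
j=9 s[j]='b': k: 6→3→1; π[9]=2 (border 'ab')
j=10 s[j]='b': k: 2→0; π[10]=0 (border '')
j=11 s[j]='b': π[11]=0 (border '')
j=12 s[j]='a': π[12]=1 (border 'a')
j=13 s[j]='a': k: 1→0; π[13]=1 (border 'a')
j=14 s[j]='b': π[14]=2 (border 'ab')
j=15 s[j]='a': π[15]=3 (border 'aba')
j=16 s[j]='a': π[16]=4 (border 'abaa')
j=17 s[j]='b': π[17]=5 (border 'abaab')
j=18 s[j]='a': π[18]=6 (border 'abaaba')
j=19 s[j]='b': k: 6→3→1; π[19]=2 (border 'ab')
j=20 s[j]='b': k: 2→0; π[20]=0 (border '')
j=21 s[j]='b': π[21]=0 (border '')
j=22 s[j]='b': π[22]=0 (border '')
j=23 s[j]='a': π[23]=1 (border 'a')
j=24 s[j]='b': π[24]=2 (border 'ab')
j=25 s[j]='a': π[25]=3 (border 'aba')
j=26 s[j]='a': π[26]=4 (border 'abaa')
j=27 s[j]='b': π[27]=5 (border 'abaab')
j=28 s[j]='a': π[28]=6 (border 'abaaba')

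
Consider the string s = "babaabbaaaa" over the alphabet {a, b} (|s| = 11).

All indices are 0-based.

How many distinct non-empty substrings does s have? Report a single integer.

49

rank→(start, suffix):
  0 → (10, 'a')
  1 → (9, 'aa')
  2 → (8, 'aaa')
  3 → (7, 'aaaa')
  4 → (3, 'aabbaaaa')
  5 → (1, 'abaabbaaaa')
  6 → (4, 'abbaaaa')
  7 → (6, 'baaaa')
  8 → (2, 'baabbaaaa')
  9 → (0, 'babaabbaaaa')
  10 → (5, 'bbaaaa')

SA = [10, 9, 8, 7, 3, 1, 4, 6, 2, 0, 5]
[i] adj suffixes → lcp
  [1] 10/9 → 1 ('a')
  [2] 9/8 → 2 ('aa')
  [3] 8/7 → 3 ('aaa')
  [4] 7/3 → 2 ('aa')
  [5] 3/1 → 1 ('a')
  [6] 1/4 → 2 ('ab')
  [7] 4/6 → 0 ('')
  [8] 6/2 → 3 ('baa')
  [9] 2/0 → 2 ('ba')
  [10] 0/5 → 1 ('b')

n(n+1)/2 = 11·12/2 = 66
Σ LCP = 0 + 1 + 2 + 3 + 2 + 1 + 2 + 0 + 3 + 2 + 1 = 17
distinct = 66 − 17 = 49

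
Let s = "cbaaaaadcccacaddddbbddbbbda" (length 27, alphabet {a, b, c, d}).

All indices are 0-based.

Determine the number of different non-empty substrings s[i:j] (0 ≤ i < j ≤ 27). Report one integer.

334

sorted suffixes:
  #0 SA[0]=26  'a'
  #1 SA[1]=2  'aaaaadcccacaddddbbddbbbda'
  #2 SA[2]=3  'aaaadcccacaddddbbddbbbda'
  #3 SA[3]=4  'aaadcccacaddddbbddbbbda'
  #4 SA[4]=5  'aadcccacaddddbbddbbbda'
  #5 SA[5]=11  'acaddddbbddbbbda'
  #6 SA[6]=6  'adcccacaddddbbddbbbda'
  #7 SA[7]=13  'addddbbddbbbda'
  #8 SA[8]=1  'baaaaadcccacaddddbbddbbbda'
  #9 SA[9]=22  'bbbda'
  #10 SA[10]=23  'bbda'
  #11 SA[11]=18  'bbddbbbda'
  #12 SA[12]=24  'bda'
  #13 SA[13]=19  'bddbbbda'
  #14 SA[14]=10  'cacaddddbbddbbbda'
  #15 SA[15]=12  'caddddbbddbbbda'
  #16 SA[16]=0  'cbaaaaadcccacaddddbbddbbbda'
  #17 SA[17]=9  'ccacaddddbbddbbbda'
  #18 SA[18]=8  'cccacaddddbbddbbbda'
  #19 SA[19]=25  'da'
  #20 SA[20]=21  'dbbbda'
  #21 SA[21]=17  'dbbddbbbda'
  #22 SA[22]=7  'dcccacaddddbbddbbbda'
  #23 SA[23]=20  'ddbbbda'
  #24 SA[24]=16  'ddbbddbbbda'
  #25 SA[25]=15  'dddbbddbbbda'
  #26 SA[26]=14  'ddddbbddbbbda'

SA = [26, 2, 3, 4, 5, 11, 6, 13, 1, 22, 23, 18, 24, 19, 10, 12, 0, 9, 8, 25, 21, 17, 7, 20, 16, 15, 14]
i: (SA[i-1],SA[i]) lcp shared
  1: (26,2) 1 'a'
  2: (2,3) 4 'aaaa'
  3: (3,4) 3 'aaa'
  4: (4,5) 2 'aa'
  5: (5,11) 1 'a'
  6: (11,6) 1 'a'
  7: (6,13) 2 'ad'
  8: (13,1) 0 ''
  9: (1,22) 1 'b'
  10: (22,23) 2 'bb'
  11: (23,18) 3 'bbd'
  12: (18,24) 1 'b'
  13: (24,19) 2 'bd'
  14: (19,10) 0 ''
  15: (10,12) 2 'ca'
  16: (12,0) 1 'c'
  17: (0,9) 1 'c'
  18: (9,8) 2 'cc'
  19: (8,25) 0 ''
  20: (25,21) 1 'd'
  21: (21,17) 3 'dbb'
  22: (17,7) 1 'd'
  23: (7,20) 1 'd'
  24: (20,16) 4 'ddbb'
  25: (16,15) 2 'dd'
  26: (15,14) 3 'ddd'

n(n+1)/2 = 27·28/2 = 378
Σ LCP = 0 + 1 + 4 + 3 + 2 + 1 + 1 + 2 + 0 + 1 + 2 + 3 + 1 + 2 + 0 + 2 + 1 + 1 + 2 + 0 + 1 + 3 + 1 + 1 + 4 + 2 + 3 = 44
distinct = 378 − 44 = 334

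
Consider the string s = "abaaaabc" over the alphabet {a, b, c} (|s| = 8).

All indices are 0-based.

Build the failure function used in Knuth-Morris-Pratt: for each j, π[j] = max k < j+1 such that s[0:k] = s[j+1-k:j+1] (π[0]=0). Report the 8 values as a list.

π[0] = 0
j=1 s[j]='b': π[1]=0 (border '')
j=2 s[j]='a': π[2]=1 (border 'a')
j=3 s[j]='a': k: 1→0; π[3]=1 (border 'a')
j=4 s[j]='a': k: 1→0; π[4]=1 (border 'a')
j=5 s[j]='a': k: 1→0; π[5]=1 (border 'a')
j=6 s[j]='b': π[6]=2 (border 'ab')
j=7 s[j]='c': k: 2→0; π[7]=0 (border '')

[0, 0, 1, 1, 1, 1, 2, 0]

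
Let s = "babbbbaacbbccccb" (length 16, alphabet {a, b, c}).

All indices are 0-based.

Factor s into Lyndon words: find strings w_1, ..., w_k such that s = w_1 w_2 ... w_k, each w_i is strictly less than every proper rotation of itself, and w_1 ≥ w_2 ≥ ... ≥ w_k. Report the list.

["b", "abbbb", "aacbbccccb"]

emit factor 1: 'b' (i=0, period=1)
emit factor 2: 'abbbb' (i=1, period=5)
emit factor 3: 'aacbbccccb' (i=6, period=10)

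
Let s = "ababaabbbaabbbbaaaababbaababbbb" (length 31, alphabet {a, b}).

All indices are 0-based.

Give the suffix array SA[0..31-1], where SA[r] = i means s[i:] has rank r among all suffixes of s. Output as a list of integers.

[15, 16, 17, 23, 4, 9, 2, 0, 18, 24, 20, 5, 26, 10, 30, 14, 22, 3, 8, 1, 19, 25, 29, 13, 21, 7, 28, 12, 6, 27, 11]

rank→(start, suffix):
  0 → (15, 'aaaababbaababbbb')
  1 → (16, 'aaababbaababbbb')
  2 → (17, 'aababbaababbbb')
  3 → (23, 'aababbbb')
  4 → (4, 'aabbbaabbbbaaaababbaababbbb')
  5 → (9, 'aabbbbaaaababbaababbbb')
  6 → (2, 'abaabbbaabbbbaaaababbaababbbb')
  7 → (0, 'ababaabbbaabbbbaaaababbaababbbb')
  8 → (18, 'ababbaababbbb')
  9 → (24, 'ababbbb')
  10 → (20, 'abbaababbbb')
  11 → (5, 'abbbaabbbbaaaababbaababbbb')
  12 → (26, 'abbbb')
  13 → (10, 'abbbbaaaababbaababbbb')
  14 → (30, 'b')
  15 → (14, 'baaaababbaababbbb')
  16 → (22, 'baababbbb')
  17 → (3, 'baabbbaabbbbaaaababbaababbbb')
  18 → (8, 'baabbbbaaaababbaababbbb')
  19 → (1, 'babaabbbaabbbbaaaababbaababbbb')
  20 → (19, 'babbaababbbb')
  21 → (25, 'babbbb')
  22 → (29, 'bb')
  23 → (13, 'bbaaaababbaababbbb')
  24 → (21, 'bbaababbbb')
  25 → (7, 'bbaabbbbaaaababbaababbbb')
  26 → (28, 'bbb')
  27 → (12, 'bbbaaaababbaababbbb')
  28 → (6, 'bbbaabbbbaaaababbaababbbb')
  29 → (27, 'bbbb')
  30 → (11, 'bbbbaaaababbaababbbb')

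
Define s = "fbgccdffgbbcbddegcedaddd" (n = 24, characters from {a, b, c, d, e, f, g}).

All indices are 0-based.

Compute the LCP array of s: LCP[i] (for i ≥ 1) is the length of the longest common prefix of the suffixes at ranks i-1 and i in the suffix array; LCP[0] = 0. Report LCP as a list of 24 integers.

[0, 0, 1, 1, 1, 0, 1, 1, 1, 0, 1, 1, 2, 2, 1, 1, 0, 1, 0, 1, 1, 0, 1, 2]

sorted suffixes:
  #0 SA[0]=20  'addd'
  #1 SA[1]=9  'bbcbddegcedaddd'
  #2 SA[2]=10  'bcbddegcedaddd'
  #3 SA[3]=12  'bddegcedaddd'
  #4 SA[4]=1  'bgccdffgbbcbddegcedaddd'
  #5 SA[5]=11  'cbddegcedaddd'
  #6 SA[6]=3  'ccdffgbbcbddegcedaddd'
  #7 SA[7]=4  'cdffgbbcbddegcedaddd'
  #8 SA[8]=17  'cedaddd'
  #9 SA[9]=23  'd'
  #10 SA[10]=19  'daddd'
  #11 SA[11]=22  'dd'
  #12 SA[12]=21  'ddd'
  #13 SA[13]=13  'ddegcedaddd'
  #14 SA[14]=14  'degcedaddd'
  #15 SA[15]=5  'dffgbbcbddegcedaddd'
  #16 SA[16]=18  'edaddd'
  #17 SA[17]=15  'egcedaddd'
  #18 SA[18]=0  'fbgccdffgbbcbddegcedaddd'
  #19 SA[19]=6  'ffgbbcbddegcedaddd'
  #20 SA[20]=7  'fgbbcbddegcedaddd'
  #21 SA[21]=8  'gbbcbddegcedaddd'
  #22 SA[22]=2  'gccdffgbbcbddegcedaddd'
  #23 SA[23]=16  'gcedaddd'

SA = [20, 9, 10, 12, 1, 11, 3, 4, 17, 23, 19, 22, 21, 13, 14, 5, 18, 15, 0, 6, 7, 8, 2, 16]
i: (SA[i-1],SA[i]) lcp shared
  1: (20,9) 0 ''
  2: (9,10) 1 'b'
  3: (10,12) 1 'b'
  4: (12,1) 1 'b'
  5: (1,11) 0 ''
  6: (11,3) 1 'c'
  7: (3,4) 1 'c'
  8: (4,17) 1 'c'
  9: (17,23) 0 ''
  10: (23,19) 1 'd'
  11: (19,22) 1 'd'
  12: (22,21) 2 'dd'
  13: (21,13) 2 'dd'
  14: (13,14) 1 'd'
  15: (14,5) 1 'd'
  16: (5,18) 0 ''
  17: (18,15) 1 'e'
  18: (15,0) 0 ''
  19: (0,6) 1 'f'
  20: (6,7) 1 'f'
  21: (7,8) 0 ''
  22: (8,2) 1 'g'
  23: (2,16) 2 'gc'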